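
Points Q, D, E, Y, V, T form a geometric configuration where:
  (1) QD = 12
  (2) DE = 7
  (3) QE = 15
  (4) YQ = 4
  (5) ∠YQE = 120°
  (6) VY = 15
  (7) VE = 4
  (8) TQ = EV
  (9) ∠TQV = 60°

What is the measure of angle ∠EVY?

Step 1: By the law of cosines on triangle EQY: EY² = 15² + 4² − 2·15·4·cos(120°) = 301, so EY ≈ 17.35.
Step 2: By the inverse law of cosines on triangle EVY: cos(∠EVY) = (4² + 15² − 17.35²) / (2·4·15) = -60/120 = -0.5, so ∠EVY = 120°.

Therefore, the measure of angle ∠EVY = 120°.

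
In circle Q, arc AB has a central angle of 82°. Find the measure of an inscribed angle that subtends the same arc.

Inscribed angle = 82° / 2 = 41° (inscribed angle theorem).

41°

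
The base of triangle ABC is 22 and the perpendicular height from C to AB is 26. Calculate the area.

A triangle's area is half the area of a rectangle with the same base and height.
Area = (1/2) * 22 * 26 = 286.

286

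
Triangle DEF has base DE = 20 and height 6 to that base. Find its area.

Area = (1/2) * base * height
Area = (1/2) * 20 * 6
Area = 60

60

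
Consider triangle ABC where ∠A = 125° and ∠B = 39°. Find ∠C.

The interior angles sum to 180°: angle C = 180 - 125 - 39 = 16°.
The triangle is obtuse (angles 125°, 39°, 16°).

16 degrees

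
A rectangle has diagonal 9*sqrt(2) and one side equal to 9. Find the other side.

The diagonal of a rectangle forms a right triangle with the two sides.
Rearranging the Pythagorean theorem: missing side = sqrt(d^2 - known^2).
= sqrt(162 - 81) = sqrt(81) = 9.

9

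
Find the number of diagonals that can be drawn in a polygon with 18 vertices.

Each of the 18 vertices connects to 15 non-adjacent vertices via diagonals.
Total connections = 18 × 15 = 270, but each diagonal is counted twice.
Number of diagonals = 270 / 2 = 135.

135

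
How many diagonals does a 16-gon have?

Each of the 16 vertices connects to 13 non-adjacent vertices via diagonals.
Total connections = 16 × 13 = 208, but each diagonal is counted twice.
Number of diagonals = 208 / 2 = 104.

104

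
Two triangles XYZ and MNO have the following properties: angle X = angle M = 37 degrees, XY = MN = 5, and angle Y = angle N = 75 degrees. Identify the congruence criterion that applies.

The given information provides:
angle X = angle M = 37 degrees, XY = MN = 5, and angle Y = angle N = 75 degrees
This matches the ASA congruence theorem.
Two pairs of corresponding angles and the included side are equal (Angle-Side-Angle).

ASA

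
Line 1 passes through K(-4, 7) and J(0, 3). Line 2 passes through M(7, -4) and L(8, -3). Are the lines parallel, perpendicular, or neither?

Slope of line 1: m1 = (3 - 7)/(0 - -4) = -4/4 = -1
Slope of line 2: m2 = (-3 - -4)/(8 - 7) = 1/1 = 1
Two lines are perpendicular when the product of their slopes is -1 (negative reciprocals).
m1 * m2 = (-1) * (1) = -1, confirming perpendicularity.

Perpendicular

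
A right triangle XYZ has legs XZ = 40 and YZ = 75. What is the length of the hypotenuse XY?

XY = sqrt(40^2 + 75^2) = sqrt(7225) = 85

85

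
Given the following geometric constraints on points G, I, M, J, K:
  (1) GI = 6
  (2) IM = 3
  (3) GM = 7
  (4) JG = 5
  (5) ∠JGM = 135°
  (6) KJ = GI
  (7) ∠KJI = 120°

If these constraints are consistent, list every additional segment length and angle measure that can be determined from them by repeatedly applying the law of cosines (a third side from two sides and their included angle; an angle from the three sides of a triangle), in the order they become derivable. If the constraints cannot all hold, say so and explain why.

The constraints are consistent. Derivable facts, in order:
After 1 step:
- MJ ≈ 11.11
- ∠GIM = 96.38°
- ∠GMI = 58.41°
- ∠IGM = 25.21°
After 2 steps:
- ∠GJM = 26.45°
- ∠GMJ = 18.55°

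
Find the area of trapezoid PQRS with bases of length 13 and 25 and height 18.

Area = (13 + 25) * 18 / 2 = 684 / 2 = 342

342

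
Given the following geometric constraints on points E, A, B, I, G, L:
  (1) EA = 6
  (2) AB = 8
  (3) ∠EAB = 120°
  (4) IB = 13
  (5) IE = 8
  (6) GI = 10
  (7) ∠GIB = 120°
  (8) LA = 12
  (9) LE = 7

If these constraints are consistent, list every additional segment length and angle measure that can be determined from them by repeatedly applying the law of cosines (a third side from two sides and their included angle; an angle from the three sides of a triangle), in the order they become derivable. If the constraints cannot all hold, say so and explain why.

The constraints are consistent. Derivable facts, in order:
After 1 step:
- BG ≈ 19.97
- EB = 2·√37
- ∠AEL = 134.62°
- ∠ALE = 20.85°
- ∠EAL = 24.53°
After 2 steps:
- ∠ABE = 25.28°
- ∠AEB = 34.72°
- ∠BEI = 77.24°
- ∠BGI = 34.31°
- ∠BIE = 65.88°
- ∠EBI = 36.88°
- ∠GBI = 25.69°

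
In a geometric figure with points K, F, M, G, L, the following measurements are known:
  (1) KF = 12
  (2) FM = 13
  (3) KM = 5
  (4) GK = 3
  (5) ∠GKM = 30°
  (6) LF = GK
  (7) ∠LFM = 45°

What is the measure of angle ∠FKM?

Step 1: By the inverse law of cosines on triangle FKM: cos(∠FKM) = (12² + 5² − 13²) / (2·12·5) = 0/120 = 0, so ∠FKM = 90°.

Therefore, the measure of angle ∠FKM = 90°.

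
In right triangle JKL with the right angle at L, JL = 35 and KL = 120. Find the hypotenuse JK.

By the Pythagorean theorem: JK^2 = JL^2 + KL^2
JK^2 = 35^2 + 120^2 = 1225 + 14400 = 15625
JK = sqrt(15625) = 125

125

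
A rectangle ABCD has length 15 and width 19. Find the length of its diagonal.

Using the Pythagorean theorem:
d² = 15² + 19² = 225 + 361 = 586
d = sqrt(586)

sqrt(586)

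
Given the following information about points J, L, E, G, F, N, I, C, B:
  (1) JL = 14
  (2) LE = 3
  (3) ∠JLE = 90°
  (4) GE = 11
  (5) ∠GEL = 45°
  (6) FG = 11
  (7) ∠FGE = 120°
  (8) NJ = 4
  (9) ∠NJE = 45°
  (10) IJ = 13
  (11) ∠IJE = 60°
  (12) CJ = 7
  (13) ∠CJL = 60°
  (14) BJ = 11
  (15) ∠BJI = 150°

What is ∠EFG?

Step 1: By the law of cosines on triangle FGE: FE² = 11² + 11² − 2·11·11·cos(120°) = 363, so FE = 11·√3.
Step 2: By the inverse law of cosines on triangle EFG: cos(∠EFG) = ((11·√3)² + 11² − 11²) / (2·11·√3·11) = 363/419.16 = 0.866, so ∠EFG = 30°.

Therefore, the measure of angle ∠EFG = 30°.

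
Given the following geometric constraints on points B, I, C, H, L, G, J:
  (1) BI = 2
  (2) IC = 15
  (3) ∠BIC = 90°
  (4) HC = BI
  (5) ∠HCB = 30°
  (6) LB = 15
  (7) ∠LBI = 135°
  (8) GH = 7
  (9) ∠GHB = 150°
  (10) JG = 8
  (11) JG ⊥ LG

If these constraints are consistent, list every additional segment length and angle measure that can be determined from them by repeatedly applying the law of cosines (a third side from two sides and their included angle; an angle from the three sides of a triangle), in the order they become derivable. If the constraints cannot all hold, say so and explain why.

The constraints are consistent. Derivable facts, in order:
After 1 step:
- BC ≈ 15.13
- IL ≈ 16.48
After 2 steps:
- BH ≈ 13.44
- ∠BCI = 7.59°
- ∠BIL = 40.08°
- ∠BLI = 4.92°
- ∠CBI = 82.41°
After 3 steps:
- BG ≈ 19.81
- ∠BHC = 145.73°
- ∠CBH = 4.27°
After 4 steps:
- ∠BGH = 19.82°
- ∠GBH = 10.18°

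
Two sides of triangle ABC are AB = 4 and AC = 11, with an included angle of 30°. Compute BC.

By the law of cosines: BC^2 = AB^2 + AC^2 - 2*AB*AC*cos(A)
BC^2 = 4^2 + 11^2 - 2*4*11*cos(30°)
BC^2 = 16 + 121 - 88*(sqrt(3)/2)
BC^2 = 137 - 44*sqrt(3)
BC = sqrt(137 - 44*sqrt(3))

sqrt(137 - 44*sqrt(3))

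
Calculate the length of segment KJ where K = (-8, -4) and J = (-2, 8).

d = sqrt((-2 - -8)^2 + (8 - -4)^2)
d = sqrt(6^2 + 12^2)
d = sqrt(36 + 144)
d = sqrt(180) = 6*sqrt(5)

6*sqrt(5)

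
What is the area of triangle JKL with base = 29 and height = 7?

Area = (1/2)(29)(7) = 203/2

203/2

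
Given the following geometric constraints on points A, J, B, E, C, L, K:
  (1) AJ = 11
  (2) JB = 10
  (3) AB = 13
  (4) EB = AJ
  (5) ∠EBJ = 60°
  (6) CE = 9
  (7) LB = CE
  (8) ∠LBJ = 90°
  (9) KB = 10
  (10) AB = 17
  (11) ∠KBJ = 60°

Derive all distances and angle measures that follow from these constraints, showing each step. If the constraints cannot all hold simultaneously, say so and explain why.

These constraints are not satisfiable: (3) AB = 13 and (10) AB = 17 assign two different lengths to the same segment. No planar figure meets all of them, so nothing further can be derived.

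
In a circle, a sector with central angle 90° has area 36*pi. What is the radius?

Sector area A = πr² × θ/360, so r² = 360A / (πθ).
r² = 360 × 36*pi / (π × 90)
r² = 144
r = 12

12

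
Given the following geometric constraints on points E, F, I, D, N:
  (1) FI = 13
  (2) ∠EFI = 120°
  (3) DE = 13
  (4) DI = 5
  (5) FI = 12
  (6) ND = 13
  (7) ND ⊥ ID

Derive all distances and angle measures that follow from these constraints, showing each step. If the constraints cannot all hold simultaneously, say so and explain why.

These constraints are not satisfiable: (1) FI = 13 and (5) FI = 12 assign two different lengths to the same segment. No planar figure meets all of them, so nothing further can be derived.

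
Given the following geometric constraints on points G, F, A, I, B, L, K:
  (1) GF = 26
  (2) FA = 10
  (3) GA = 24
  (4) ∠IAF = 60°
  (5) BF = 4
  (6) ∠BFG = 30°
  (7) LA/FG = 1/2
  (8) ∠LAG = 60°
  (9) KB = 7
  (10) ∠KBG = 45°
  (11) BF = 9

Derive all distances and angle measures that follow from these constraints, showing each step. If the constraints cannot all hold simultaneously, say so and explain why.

These constraints are not satisfiable: (5) BF = 4 and (11) BF = 9 assign two different lengths to the same segment. No planar figure meets all of them, so nothing further can be derived.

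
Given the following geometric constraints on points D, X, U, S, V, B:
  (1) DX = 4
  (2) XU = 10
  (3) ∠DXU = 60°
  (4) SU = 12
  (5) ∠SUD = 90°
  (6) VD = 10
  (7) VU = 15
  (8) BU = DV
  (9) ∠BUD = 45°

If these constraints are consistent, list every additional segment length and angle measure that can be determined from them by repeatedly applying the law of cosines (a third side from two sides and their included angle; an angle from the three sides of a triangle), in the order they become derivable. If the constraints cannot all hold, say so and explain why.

The constraints are consistent. Derivable facts, in order:
After 1 step:
- DU = 2·√19
After 2 steps:
- DB ≈ 7.26
- DS = 2·√55
- ∠DUV = 39.78°
- ∠DUX = 23.41°
- ∠DVU = 33.9°
- ∠UDV = 106.32°
- ∠UDX = 96.59°
After 3 steps:
- ∠BDU = 76.89°
- ∠DBU = 58.11°
- ∠DSU = 36°
- ∠SDU = 54°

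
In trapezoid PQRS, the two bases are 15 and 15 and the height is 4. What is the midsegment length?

The midsegment of a trapezoid = (base1 + base2) / 2
midsegment = (15 + 15) / 2
midsegment = 30 / 2
midsegment = 15

15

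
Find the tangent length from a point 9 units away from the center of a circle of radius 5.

tangent = √(d² - r²) = √(9² - 5²) = √(81 - 25) = √56 = 2*sqrt(14)

2*sqrt(14)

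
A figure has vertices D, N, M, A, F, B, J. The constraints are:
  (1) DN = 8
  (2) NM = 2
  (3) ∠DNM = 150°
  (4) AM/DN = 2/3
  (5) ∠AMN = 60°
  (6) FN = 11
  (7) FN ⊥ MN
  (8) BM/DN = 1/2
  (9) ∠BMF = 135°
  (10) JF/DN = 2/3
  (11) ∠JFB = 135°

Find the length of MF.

Step 1: By the law of cosines on triangle MNF: MF² = 2² + 11² − 2·2·11·cos(90°) = 125, so MF = 5·√5.

Therefore, the length of MF = 5·√5.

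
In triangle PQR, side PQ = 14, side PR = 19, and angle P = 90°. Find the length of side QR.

Since angle P = 90°, this is a right triangle and the law of cosines reduces to the Pythagorean theorem.
QR^2 = 14^2 + 19^2 = 557
QR = sqrt(557)

sqrt(557)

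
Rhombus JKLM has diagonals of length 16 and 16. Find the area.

Area = (16 * 16) / 2 = 256 / 2 = 128

128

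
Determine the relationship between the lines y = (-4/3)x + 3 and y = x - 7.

Slope of line 1: m1 = -4/3
Slope of line 2: m2 = 1
m1 != m2 (-4/3 != 1), so not parallel.
m1 * m2 = (-4/3) * (1) = -4/3 != -1, so not perpendicular.
The lines are neither parallel nor perpendicular.

Neither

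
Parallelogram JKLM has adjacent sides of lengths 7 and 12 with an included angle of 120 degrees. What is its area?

Area = 7 * 12 * sin(120°) = 84 * sqrt(3)/2 = 42*sqrt(3)

42*sqrt(3)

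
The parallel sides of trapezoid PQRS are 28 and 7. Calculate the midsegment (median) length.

The midsegment (median) of a trapezoid connects the midpoints of the non-parallel sides.
Its length is the average of the two bases: (28 + 7) / 2 = 35/2.

35/2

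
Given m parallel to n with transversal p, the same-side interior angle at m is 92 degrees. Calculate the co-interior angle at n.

Co-interior angles sum to 180: 180 - 92 = 88 degrees.

88 degrees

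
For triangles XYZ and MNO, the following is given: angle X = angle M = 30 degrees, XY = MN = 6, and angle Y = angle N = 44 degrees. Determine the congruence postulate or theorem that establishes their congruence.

The given information provides:
angle X = angle M = 30 degrees, XY = MN = 6, and angle Y = angle N = 44 degrees
This matches the ASA congruence theorem.
Two pairs of corresponding angles and the included side are equal (Angle-Side-Angle).

ASA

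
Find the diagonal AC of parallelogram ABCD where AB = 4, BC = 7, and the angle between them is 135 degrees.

Law of cosines: d^2 = 4^2 + 7^2 - 2(4)(7)cos(135°) = 28*sqrt(2) + 65, so d = sqrt(28*sqrt(2) + 65).

sqrt(28*sqrt(2) + 65)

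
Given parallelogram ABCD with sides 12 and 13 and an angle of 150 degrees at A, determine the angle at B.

In a parallelogram, consecutive angles are supplementary (sum to 180°).
angle B = 180 - angle A
angle B = 180 - 150
angle B = 30 degrees

30 degrees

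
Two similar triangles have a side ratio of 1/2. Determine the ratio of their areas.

Area ratio = (side ratio)^2 = (1/2)^2 = 1:4.

1:4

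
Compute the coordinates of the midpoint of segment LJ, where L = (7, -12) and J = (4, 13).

The midpoint is the point halfway along the segment.
Move half the horizontal distance: 7 + (4 - 7)/2 = 7 + -3/2 = 11/2
Move half the vertical distance: -12 + (13 - -12)/2 = -12 + 25/2 = 1/2
Midpoint = (11/2, 1/2)

(11/2, 1/2)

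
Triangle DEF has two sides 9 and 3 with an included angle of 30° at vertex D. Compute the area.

Area = (1/2)(9)(3) sin(30°) = (1/2)(9)(3)(1/2) = 27/4

27/4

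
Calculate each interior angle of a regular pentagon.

Each interior angle of a regular n-gon is (n - 2) * 180 / n.
For n = 5: (5 - 2) * 180 / 5 = 540/5 = 108 degrees.

108 degrees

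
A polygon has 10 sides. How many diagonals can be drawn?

Total line segments between 10 vertices = C(10,2) = 45.
Subtract the 10 sides: 45 - 10 = 35 diagonals.

35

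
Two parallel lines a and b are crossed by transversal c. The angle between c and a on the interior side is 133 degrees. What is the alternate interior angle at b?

Alternate interior angles lie on opposite sides of the transversal, between the parallel lines.
By the alternate interior angle theorem, they are equal: 133 degrees.

133 degrees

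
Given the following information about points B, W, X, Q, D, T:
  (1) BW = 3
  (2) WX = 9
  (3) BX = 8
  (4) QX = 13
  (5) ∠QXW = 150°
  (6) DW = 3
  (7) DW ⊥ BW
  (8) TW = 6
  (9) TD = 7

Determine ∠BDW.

Step 1: By the law of cosines on triangle DWB: DB² = 3² + 3² − 2·3·3·cos(90°) = 18, so DB = 3·√2.
Step 2: By the inverse law of cosines on triangle BDW: cos(∠BDW) = ((3·√2)² + 3² − 3²) / (2·3·√2·3) = 18/25.46 = 0.7071, so ∠BDW = 45°.

Therefore, the measure of angle ∠BDW = 45°.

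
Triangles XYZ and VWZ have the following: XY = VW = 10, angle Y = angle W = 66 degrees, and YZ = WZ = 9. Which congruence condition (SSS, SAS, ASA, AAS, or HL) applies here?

The given information matches SAS: Two pairs of corresponding sides and the included angle are equal (Side-Angle-Side).

SAS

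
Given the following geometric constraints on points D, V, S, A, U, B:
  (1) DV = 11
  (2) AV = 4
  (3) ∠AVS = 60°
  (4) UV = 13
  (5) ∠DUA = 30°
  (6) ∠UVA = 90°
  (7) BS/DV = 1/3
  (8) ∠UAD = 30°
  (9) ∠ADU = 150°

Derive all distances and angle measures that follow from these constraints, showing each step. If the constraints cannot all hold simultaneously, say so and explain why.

These constraints are not satisfiable: (5), (8) and (9) are the three interior angles of triangle DUA, which must sum to 180°, but 30° + 30° + 150° = 210°. No planar figure meets all of them, so nothing further can be derived.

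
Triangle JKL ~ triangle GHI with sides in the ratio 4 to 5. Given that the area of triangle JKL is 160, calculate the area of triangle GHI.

For similar figures, the area ratio equals the square of the side ratio.
Side ratio (JKL to GHI) = 4:5, so area ratio = 4^2:5^2 = 16:25.
If the area of JKL is 160, then the area of GHI = 160 * (25/16) = 250.

250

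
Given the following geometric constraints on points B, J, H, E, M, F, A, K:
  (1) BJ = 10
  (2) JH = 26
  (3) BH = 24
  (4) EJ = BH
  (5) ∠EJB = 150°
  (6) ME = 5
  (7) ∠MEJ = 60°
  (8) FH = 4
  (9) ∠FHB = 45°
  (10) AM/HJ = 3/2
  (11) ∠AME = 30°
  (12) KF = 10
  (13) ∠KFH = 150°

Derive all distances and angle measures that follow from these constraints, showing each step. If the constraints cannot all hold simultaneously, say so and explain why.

The constraints are consistent.

From the given relations:
  EJ = BH = 24
  AM = 3/2·HJ = 3/2·26 = 39

Step 1: From BJ = 10, JE = 24, and ∠BJE = 150°, by the law of cosines:
  BE² = BJ² + JE² - 2·BJ·JE·cos(150°) = 100 + 576 + 415.7 = 1092
  BE ≈ 33.04

Step 2: From BH = 24, HF = 4, and ∠BHF = 45°, by the law of cosines:
  BF² = BH² + HF² - 2·BH·HF·cos(45°) = 576 + 16 - 135.8 = 456.2
  BF ≈ 21.36

Step 3: From JE = 24, EM = 5, and ∠JEM = 60°, by the law of cosines:
  JM² = JE² + EM² - 2·JE·EM·cos(60°) = 576 + 25 - 120 = 481
  JM ≈ 21.93

Step 4: From HF = 4, FK = 10, and ∠HFK = 150°, by the law of cosines:
  HK² = HF² + FK² - 2·HF·FK·cos(150°) = 16 + 100 + 69.28 = 185.3
  HK ≈ 13.61

Step 5: From EM = 5, MA = 39, and ∠EMA = 30°, by the law of cosines:
  EA² = EM² + MA² - 2·EM·MA·cos(30°) = 25 + 1521 - 337.7 = 1208
  EA ≈ 34.76

Step 6: From BH = 24, BJ = 10, HJ = 26, by the inverse law of cosines:
  cos(∠HBJ) = (BH² + BJ² - HJ²) / (2·BH·BJ)
  ∠HBJ = 90°

Step 7: From JB = 10, JH = 26, BH = 24, by the inverse law of cosines:
  cos(∠BJH) = (JB² + JH² - BH²) / (2·JB·JH)
  ∠BJH = 67.38°

Step 8: From HB = 24, HJ = 26, BJ = 10, by the inverse law of cosines:
  cos(∠BHJ) = (HB² + HJ² - BJ²) / (2·HB·HJ)
  ∠BHJ = 22.62°

Step 9: From BE = 33.04, BJ = 10, EJ = 24, by the inverse law of cosines:
  cos(∠EBJ) = (BE² + BJ² - EJ²) / (2·BE·BJ)
  ∠EBJ = 21.3°

Step 10: From BF = 21.36, BH = 24, FH = 4, by the inverse law of cosines:
  cos(∠FBH) = (BF² + BH² - FH²) / (2·BF·BH)
  ∠FBH = 7.61°

Step 11: From JE = 24, JM = 21.93, EM = 5, by the inverse law of cosines:
  cos(∠EJM) = (JE² + JM² - EM²) / (2·JE·JM)
  ∠EJM = 11.39°

Step 12: From HF = 4, HK = 13.61, FK = 10, by the inverse law of cosines:
  cos(∠FHK) = (HF² + HK² - FK²) / (2·HF·HK)
  ∠FHK = 21.55°

Step 13: From EA = 34.76, EM = 5, AM = 39, by the inverse law of cosines:
  cos(∠AEM) = (EA² + EM² - AM²) / (2·EA·EM)
  ∠AEM = 145.88°

Step 14: From EB = 33.04, EJ = 24, BJ = 10, by the inverse law of cosines:
  cos(∠BEJ) = (EB² + EJ² - BJ²) / (2·EB·EJ)
  ∠BEJ = 8.7°

Step 15: From ME = 5, MJ = 21.93, EJ = 24, by the inverse law of cosines:
  cos(∠EMJ) = (ME² + MJ² - EJ²) / (2·ME·MJ)
  ∠EMJ = 108.61°

Step 16: From FB = 21.36, FH = 4, BH = 24, by the inverse law of cosines:
  cos(∠BFH) = (FB² + FH² - BH²) / (2·FB·FH)
  ∠BFH = 127.39°

Step 17: From AE = 34.76, AM = 39, EM = 5, by the inverse law of cosines:
  cos(∠EAM) = (AE² + AM² - EM²) / (2·AE·AM)
  ∠EAM = 4.12°

Step 18: From KF = 10, KH = 13.61, FH = 4, by the inverse law of cosines:
  cos(∠FKH) = (KF² + KH² - FH²) / (2·KF·KH)
  ∠FKH = 8.45°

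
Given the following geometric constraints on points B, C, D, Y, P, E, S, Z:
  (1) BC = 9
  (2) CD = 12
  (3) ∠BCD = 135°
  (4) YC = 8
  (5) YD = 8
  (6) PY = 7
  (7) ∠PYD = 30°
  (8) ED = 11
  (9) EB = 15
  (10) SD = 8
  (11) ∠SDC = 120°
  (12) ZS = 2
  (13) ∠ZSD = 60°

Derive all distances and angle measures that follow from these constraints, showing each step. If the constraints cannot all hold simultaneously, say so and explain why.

The constraints are consistent.

Step 1: From BC = 9, CD = 12, and ∠BCD = 135°, by the law of cosines:
  BD² = BC² + CD² - 2·BC·CD·cos(135°) = 81 + 144 + 152.7 = 377.7
  BD ≈ 19.44

Step 2: From CD = 12, DS = 8, and ∠CDS = 120°, by the law of cosines:
  CS² = CD² + DS² - 2·CD·DS·cos(120°) = 144 + 64 + 96 = 304
  CS = 4·√19

Step 3: From DY = 8, YP = 7, and ∠DYP = 30°, by the law of cosines:
  DP² = DY² + YP² - 2·DY·YP·cos(30°) = 64 + 49 - 96.99 = 16.01
  DP ≈ 4

Step 4: From DS = 8, SZ = 2, and ∠DSZ = 60°, by the law of cosines:
  DZ² = DS² + SZ² - 2·DS·SZ·cos(60°) = 64 + 4 - 16 = 52
  DZ = 2·√13

Step 5: From CD = 12, CY = 8, DY = 8, by the inverse law of cosines:
  cos(∠DCY) = (CD² + CY² - DY²) / (2·CD·CY)
  ∠DCY = 41.41°

Step 6: From DC = 12, DY = 8, CY = 8, by the inverse law of cosines:
  cos(∠CDY) = (DC² + DY² - CY²) / (2·DC·DY)
  ∠CDY = 41.41°

Step 7: From YC = 8, YD = 8, CD = 12, by the inverse law of cosines:
  cos(∠CYD) = (YC² + YD² - CD²) / (2·YC·YD)
  ∠CYD = 97.18°

Step 8: From BC = 9, BD = 19.44, CD = 12, by the inverse law of cosines:
  cos(∠CBD) = (BC² + BD² - CD²) / (2·BC·BD)
  ∠CBD = 25.89°

Step 9: From BD = 19.44, BE = 15, DE = 11, by the inverse law of cosines:
  cos(∠DBE) = (BD² + BE² - DE²) / (2·BD·BE)
  ∠DBE = 34.29°

Step 10: From CD = 12, CS = 4·√19, DS = 8, by the inverse law of cosines:
  cos(∠DCS) = (CD² + CS² - DS²) / (2·CD·CS)
  ∠DCS = 23.41°

Step 11: From DB = 19.44, DC = 12, BC = 9, by the inverse law of cosines:
  cos(∠BDC) = (DB² + DC² - BC²) / (2·DB·DC)
  ∠BDC = 19.11°

Step 12: From DB = 19.44, DE = 11, BE = 15, by the inverse law of cosines:
  cos(∠BDE) = (DB² + DE² - BE²) / (2·DB·DE)
  ∠BDE = 50.19°

Step 13: From DP = 4, DY = 8, PY = 7, by the inverse law of cosines:
  cos(∠PDY) = (DP² + DY² - PY²) / (2·DP·DY)
  ∠PDY = 61.03°

Step 14: From DS = 8, DZ = 2·√13, SZ = 2, by the inverse law of cosines:
  cos(∠SDZ) = (DS² + DZ² - SZ²) / (2·DS·DZ)
  ∠SDZ = 13.9°

Step 15: From PD = 4, PY = 7, DY = 8, by the inverse law of cosines:
  cos(∠DPY) = (PD² + PY² - DY²) / (2·PD·PY)
  ∠DPY = 88.97°

Step 16: From EB = 15, ED = 11, BD = 19.44, by the inverse law of cosines:
  cos(∠BED) = (EB² + ED² - BD²) / (2·EB·ED)
  ∠BED = 95.52°

Step 17: From SC = 4·√19, SD = 8, CD = 12, by the inverse law of cosines:
  cos(∠CSD) = (SC² + SD² - CD²) / (2·SC·SD)
  ∠CSD = 36.59°

Step 18: From ZD = 2·√13, ZS = 2, DS = 8, by the inverse law of cosines:
  cos(∠DZS) = (ZD² + ZS² - DS²) / (2·ZD·ZS)
  ∠DZS = 106.1°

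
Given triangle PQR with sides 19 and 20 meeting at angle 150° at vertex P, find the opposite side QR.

Law of cosines: QR^2 = 19^2 + 20^2 - 2(19)(20)cos(150°) = 380*sqrt(3) + 761, so QR = sqrt(380*sqrt(3) + 761).

sqrt(380*sqrt(3) + 761)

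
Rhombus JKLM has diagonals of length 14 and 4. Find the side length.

The diagonals of a rhombus bisect each other at right angles.
Half-diagonals: 14/2 = 7 and 4/2 = 2
side = sqrt(7^2 + 2^2)
side = sqrt(49 + 4)
side = sqrt(53)

sqrt(53)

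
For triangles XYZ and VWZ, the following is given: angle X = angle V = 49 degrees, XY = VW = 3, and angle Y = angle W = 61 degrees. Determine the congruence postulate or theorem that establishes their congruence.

Consider the given information: angle X = angle V = 49 degrees, XY = VW = 3, and angle Y = angle W = 61 degrees
This is not AAS or HL: AAS requires two angles and a non-included side. HL only applies to right triangles with matching hypotenuse and leg.
The correct criterion is ASA. Two pairs of corresponding angles and the included side are equal (Angle-Side-Angle).

ASA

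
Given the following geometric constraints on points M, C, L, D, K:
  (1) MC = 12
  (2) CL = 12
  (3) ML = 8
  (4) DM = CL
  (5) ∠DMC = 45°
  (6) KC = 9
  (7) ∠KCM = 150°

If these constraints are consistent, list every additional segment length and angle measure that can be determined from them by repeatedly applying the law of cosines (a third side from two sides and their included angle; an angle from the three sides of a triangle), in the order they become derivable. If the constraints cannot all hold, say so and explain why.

The constraints are consistent. Derivable facts, in order:
After 1 step:
- CD ≈ 9.18
- MK ≈ 20.3
- ∠CLM = 70.53°
- ∠CML = 70.53°
- ∠LCM = 38.94°
After 2 steps:
- ∠CDM = 67.5°
- ∠CKM = 17.19°
- ∠CMK = 12.81°
- ∠DCM = 67.5°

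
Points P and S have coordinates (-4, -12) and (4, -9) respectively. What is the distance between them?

d = sqrt((4 - -4)^2 + (-9 - -12)^2)
d = sqrt(8^2 + 3^2)
d = sqrt(64 + 9)
d = sqrt(73)

sqrt(73)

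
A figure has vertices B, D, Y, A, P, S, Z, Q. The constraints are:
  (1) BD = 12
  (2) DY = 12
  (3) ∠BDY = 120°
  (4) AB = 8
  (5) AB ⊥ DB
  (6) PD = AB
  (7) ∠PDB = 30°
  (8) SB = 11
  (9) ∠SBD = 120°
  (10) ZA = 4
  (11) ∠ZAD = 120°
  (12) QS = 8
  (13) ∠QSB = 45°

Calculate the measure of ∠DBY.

Step 1: By the law of cosines on triangle BDY: BY² = 12² + 12² − 2·12·12·cos(120°) = 432, so BY = 12·√3.
Step 2: By the inverse law of cosines on triangle DBY: cos(∠DBY) = (12² + (12·√3)² − 12²) / (2·12·12·√3) = 432/498.83 = 0.866, so ∠DBY = 30°.

Therefore, the measure of angle ∠DBY = 30°.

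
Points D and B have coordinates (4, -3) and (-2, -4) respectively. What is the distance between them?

d = sqrt((-2 - 4)^2 + (-4 - -3)^2)
d = sqrt(-6^2 + -1^2)
d = sqrt(36 + 1)
d = sqrt(37)

sqrt(37)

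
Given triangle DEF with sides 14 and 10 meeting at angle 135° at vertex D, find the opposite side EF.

Law of cosines: EF^2 = 14^2 + 10^2 - 2(14)(10)cos(135°) = 140*sqrt(2) + 296, so EF = 2*sqrt(35*sqrt(2) + 74).

2*sqrt(35*sqrt(2) + 74)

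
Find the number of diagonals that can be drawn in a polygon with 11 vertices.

The number of diagonals in an n-gon is n(n - 3)/2.
For n = 11: 11(11 - 3)/2 = 11 × 8 / 2 = 44.

44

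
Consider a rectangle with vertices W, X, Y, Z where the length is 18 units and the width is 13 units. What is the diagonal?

A rectangle's diagonal splits it into two right triangles, with the diagonal as the hypotenuse.
By the Pythagorean theorem, d^2 = 18^2 + 13^2 = 493.
Therefore d = sqrt(493).

sqrt(493)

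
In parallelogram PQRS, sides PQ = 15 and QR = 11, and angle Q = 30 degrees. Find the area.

Area = 15 * 11 * sin(30°) = 165 * 1/2 = 165/2

165/2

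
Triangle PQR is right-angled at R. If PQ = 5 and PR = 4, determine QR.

By the Pythagorean theorem: QR^2 = PQ^2 - PR^2
QR^2 = 5^2 - 4^2 = 25 - 16 = 9
QR = sqrt(9) = 3

3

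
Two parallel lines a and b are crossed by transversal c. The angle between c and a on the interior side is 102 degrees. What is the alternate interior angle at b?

Alternate interior angles are equal: 102 degrees.

102 degrees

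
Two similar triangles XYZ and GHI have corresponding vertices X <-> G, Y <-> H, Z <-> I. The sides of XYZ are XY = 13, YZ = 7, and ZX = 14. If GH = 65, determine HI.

Similar triangles have proportional sides. Setting up the proportion:
GH / XY = HI / YZ
65 / 13 = HI / 7
HI = 7 * 65 / 13 = 35.

35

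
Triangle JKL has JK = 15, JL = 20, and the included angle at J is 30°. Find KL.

When two sides and the included angle are known, the law of cosines gives the third side.
c^2 = a^2 + b^2 - 2ab cos(C) generalizes the Pythagorean theorem to non-right triangles.
Here: KL^2 = 225 + 400 - 600*(sqrt(3)/2) = 625 - 300*sqrt(3)
KL = 5*sqrt(25 - 12*sqrt(3))

5*sqrt(25 - 12*sqrt(3))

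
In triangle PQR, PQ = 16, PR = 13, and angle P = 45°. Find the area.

Area = (1/2) * PQ * PR * sin(P)
Area = (1/2) * 16 * 13 * sin(45°)
Area = (1/2) * 16 * 13 * sqrt(2)/2
Area = 52*sqrt(2)

52*sqrt(2)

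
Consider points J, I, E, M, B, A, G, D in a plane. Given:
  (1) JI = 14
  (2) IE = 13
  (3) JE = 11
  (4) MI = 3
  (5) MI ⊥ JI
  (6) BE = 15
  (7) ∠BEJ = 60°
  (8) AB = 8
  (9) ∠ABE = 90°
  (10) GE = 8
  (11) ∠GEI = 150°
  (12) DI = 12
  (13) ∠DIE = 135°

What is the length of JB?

Step 1: By the law of cosines on triangle JEB: JB² = 11² + 15² − 2·11·15·cos(60°) = 181, so JB = √181.

Therefore, the length of JB = √181.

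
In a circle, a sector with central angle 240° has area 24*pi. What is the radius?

The sector covers 240°/360° = 2/3 of the full circle.
Full circle area = 24*pi / 2/3 = 36*pi.
Since full area = πr², we get r² = 36*pi/π = 36, so r = 6.

6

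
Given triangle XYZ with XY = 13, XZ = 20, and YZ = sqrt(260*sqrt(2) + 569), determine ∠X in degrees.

When all three sides of a triangle are known, the law of cosines can be rearranged to find any angle.
cos(C) = (a² + b² - c²) / (2ab) gives cos(X) = -sqrt(2)/2.
Taking the inverse cosine: X = 135°.

135°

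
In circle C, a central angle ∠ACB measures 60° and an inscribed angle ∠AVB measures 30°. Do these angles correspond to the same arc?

By the inscribed angle theorem, if both angles subtend the same arc, the inscribed angle must be half the central angle.
Half of 60° = 30°, which equals the given inscribed angle of 30°.
Therefore, yes, they correspond to the same arc.

Yes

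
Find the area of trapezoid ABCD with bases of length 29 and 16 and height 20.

Area = (29 + 16) * 20 / 2 = 900 / 2 = 450

450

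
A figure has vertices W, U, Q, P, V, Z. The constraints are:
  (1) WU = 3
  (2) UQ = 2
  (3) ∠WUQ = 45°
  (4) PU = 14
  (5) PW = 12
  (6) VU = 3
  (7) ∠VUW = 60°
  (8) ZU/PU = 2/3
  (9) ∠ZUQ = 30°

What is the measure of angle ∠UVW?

Step 1: By the law of cosines on triangle VUW: VW² = 3² + 3² − 2·3·3·cos(60°) = 9, so VW = 3.
Step 2: By the inverse law of cosines on triangle UVW: cos(∠UVW) = (3² + 3² − 3²) / (2·3·3) = 9/18 = 0.5, so ∠UVW = 60°.

Therefore, the measure of angle ∠UVW = 60°.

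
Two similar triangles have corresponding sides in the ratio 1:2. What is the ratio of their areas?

Area scales with the square of linear dimensions. If every length is multiplied by 1/2, then the area is multiplied by (1/2)^2 = 1/4.
The area ratio is 1:4.

1:4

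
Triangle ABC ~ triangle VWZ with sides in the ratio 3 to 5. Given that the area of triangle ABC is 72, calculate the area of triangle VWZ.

Area ratio = (3/5)^2 = 9/25. Area of VWZ = 72 * 25/9 = 200.

200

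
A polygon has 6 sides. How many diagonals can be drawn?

The number of diagonals in an n-gon is n(n - 3)/2.
For n = 6: 6(6 - 3)/2 = 6 × 3 / 2 = 9.

9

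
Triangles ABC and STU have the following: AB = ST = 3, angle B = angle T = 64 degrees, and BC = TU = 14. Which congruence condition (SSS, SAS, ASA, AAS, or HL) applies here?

Consider the given information: AB = ST = 3, angle B = angle T = 64 degrees, and BC = TU = 14
This is not AAS or HL: AAS requires two angles and a non-included side. HL only applies to right triangles with matching hypotenuse and leg.
The correct criterion is SAS. Two pairs of corresponding sides and the included angle are equal (Side-Angle-Side).

SAS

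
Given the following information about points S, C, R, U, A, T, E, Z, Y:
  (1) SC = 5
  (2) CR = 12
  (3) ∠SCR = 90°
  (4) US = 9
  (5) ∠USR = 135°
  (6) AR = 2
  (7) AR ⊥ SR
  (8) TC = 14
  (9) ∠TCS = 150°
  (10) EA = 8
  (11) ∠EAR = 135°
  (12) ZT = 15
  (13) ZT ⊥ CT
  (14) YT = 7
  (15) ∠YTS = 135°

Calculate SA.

Step 1: By the law of cosines on triangle SCR: SR² = 5² + 12² − 2·5·12·cos(90°) = 169, so SR = 13.
Step 2: By the law of cosines on triangle SRA: SA² = 13² + 2² − 2·13·2·cos(90°) = 173, so SA = √173.

Therefore, the length of SA = √173.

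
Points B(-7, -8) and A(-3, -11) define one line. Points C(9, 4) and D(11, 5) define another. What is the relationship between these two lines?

Slope of line 1: m1 = (-11 - -8)/(-3 - -7) = -3/4 = -3/4
Slope of line 2: m2 = (5 - 4)/(11 - 9) = 1/2 = 1/2
m1 != m2 (-3/4 != 1/2), so not parallel.
m1 * m2 = (-3/4) * (1/2) = -3/8 != -1, so not perpendicular.
The lines are neither parallel nor perpendicular.

Neither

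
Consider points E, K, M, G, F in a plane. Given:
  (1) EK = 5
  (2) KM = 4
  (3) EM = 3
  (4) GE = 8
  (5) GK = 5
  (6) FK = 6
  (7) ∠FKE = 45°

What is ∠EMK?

Step 1: By the inverse law of cosines on triangle EMK: cos(∠EMK) = (3² + 4² − 5²) / (2·3·4) = 0/24 = 0, so ∠EMK = 90°.

Therefore, the measure of angle ∠EMK = 90°.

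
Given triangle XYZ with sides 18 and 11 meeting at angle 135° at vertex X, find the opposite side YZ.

When two sides and the included angle are known, the law of cosines gives the third side.
c^2 = a^2 + b^2 - 2ab cos(C) generalizes the Pythagorean theorem to non-right triangles.
Here: YZ^2 = 324 + 121 - 396*(-sqrt(2)/2) = 198*sqrt(2) + 445
YZ = sqrt(198*sqrt(2) + 445)

sqrt(198*sqrt(2) + 445)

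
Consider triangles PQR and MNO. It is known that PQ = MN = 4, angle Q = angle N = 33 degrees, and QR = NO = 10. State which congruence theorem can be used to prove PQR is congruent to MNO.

The given information provides:
PQ = MN = 4, angle Q = angle N = 33 degrees, and QR = NO = 10
This matches the SAS congruence theorem.
Two pairs of corresponding sides and the included angle are equal (Side-Angle-Side).

SAS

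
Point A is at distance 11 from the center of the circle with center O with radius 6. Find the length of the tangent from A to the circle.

The tangent, radius, and line from the external point to the center form a right triangle.
The right angle is where the tangent meets the radius.
By the Pythagorean theorem: tangent² + 6² = 11²
tangent² = 121 - 36 = 85
tangent = sqrt(85)

sqrt(85)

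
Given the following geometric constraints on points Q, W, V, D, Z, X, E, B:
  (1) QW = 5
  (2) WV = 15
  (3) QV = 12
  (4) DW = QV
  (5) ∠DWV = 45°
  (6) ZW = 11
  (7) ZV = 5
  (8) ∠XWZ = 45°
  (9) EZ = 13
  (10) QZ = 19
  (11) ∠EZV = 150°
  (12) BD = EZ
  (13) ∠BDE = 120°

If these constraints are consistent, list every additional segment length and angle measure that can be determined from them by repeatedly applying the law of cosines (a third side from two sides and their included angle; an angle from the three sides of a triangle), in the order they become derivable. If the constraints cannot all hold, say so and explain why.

These constraints are not satisfiable: by the triangle inequality in triangle WQZ, (1) QW = 5 and (6) ZW = 11 force QZ ≤ 5 + 11 = 16, but (10) says QZ = 19. No planar figure meets all of them, so nothing further can be derived.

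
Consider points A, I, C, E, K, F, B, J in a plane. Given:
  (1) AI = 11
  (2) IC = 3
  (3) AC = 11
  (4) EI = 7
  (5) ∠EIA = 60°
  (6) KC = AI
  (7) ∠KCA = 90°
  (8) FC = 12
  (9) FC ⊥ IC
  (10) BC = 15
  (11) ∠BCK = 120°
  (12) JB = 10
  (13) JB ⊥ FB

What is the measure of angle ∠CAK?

From the given relations: KC = AI = 11.
Step 1: By the law of cosines on triangle ACK: AK² = 11² + 11² − 2·11·11·cos(90°) = 242, so AK = 11·√2.
Step 2: By the inverse law of cosines on triangle CAK: cos(∠CAK) = (11² + (11·√2)² − 11²) / (2·11·11·√2) = 242/342.24 = 0.7071, so ∠CAK = 45°.

Therefore, the measure of angle ∠CAK = 45°.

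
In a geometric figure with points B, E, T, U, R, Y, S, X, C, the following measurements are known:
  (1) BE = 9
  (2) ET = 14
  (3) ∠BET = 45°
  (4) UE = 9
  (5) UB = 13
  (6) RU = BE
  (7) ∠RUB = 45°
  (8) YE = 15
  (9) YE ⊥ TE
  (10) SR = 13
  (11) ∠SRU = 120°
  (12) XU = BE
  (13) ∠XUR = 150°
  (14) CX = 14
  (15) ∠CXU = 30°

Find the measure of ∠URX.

From the given relations: RU = BE = 9; XU = BE = 9.
Step 1: By the law of cosines on triangle RUX: RX² = 9² + 9² − 2·9·9·cos(150°) = 302.3, so RX ≈ 17.39.
Step 2: By the inverse law of cosines on triangle URX: cos(∠URX) = (9² + 17.39² − 9²) / (2·9·17.39) = 302.3/312.96 = 0.9659, so ∠URX = 15°.

Therefore, the measure of angle ∠URX = 15°.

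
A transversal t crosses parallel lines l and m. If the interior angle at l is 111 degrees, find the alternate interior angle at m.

Alternate interior angles are equal: 111 degrees.

111 degrees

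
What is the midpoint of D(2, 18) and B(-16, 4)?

The midpoint is the average of the coordinates:
x: (2 + -16)/2 = -7
y: (18 + 4)/2 = 11
Midpoint = (-7, 11)

(-7, 11)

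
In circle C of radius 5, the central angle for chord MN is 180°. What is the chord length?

Drop a perpendicular from the center to the chord, bisecting both the chord and the central angle.
Each half-chord = r sin(θ/2) = 5 sin(90°).
The full chord = 2 × 5 × sin(90°) = 10.

10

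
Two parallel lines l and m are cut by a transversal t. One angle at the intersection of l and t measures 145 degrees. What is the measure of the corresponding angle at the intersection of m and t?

Corresponding angles are equal: 145 degrees.

145 degrees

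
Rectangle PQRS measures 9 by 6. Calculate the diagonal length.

Using the Pythagorean theorem:
d² = 9² + 6² = 81 + 36 = 117
d = sqrt(117) = 3*sqrt(13)

3*sqrt(13)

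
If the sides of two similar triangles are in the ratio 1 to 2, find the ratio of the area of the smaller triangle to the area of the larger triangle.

The ratio of areas of similar triangles equals the square of the side ratio.
Side ratio = 1:2
Area ratio = (1/2)^2 = 1/4 = 1:4

1:4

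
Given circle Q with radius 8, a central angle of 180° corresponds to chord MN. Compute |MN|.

Chord length = 2r sin(θ/2)
= 2 × 8 × sin(180°/2)
= 2 × 8 × sin(90°)
= 16

16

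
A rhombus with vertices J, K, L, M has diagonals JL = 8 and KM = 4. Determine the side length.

The diagonals of a rhombus bisect each other at right angles.
Half-diagonals: 8/2 = 4 and 4/2 = 2
side = sqrt(4^2 + 2^2)
side = sqrt(16 + 4)
side = sqrt(20) = 2*sqrt(5)

2*sqrt(5)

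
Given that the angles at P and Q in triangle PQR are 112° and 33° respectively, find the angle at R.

Let angle R = x. Then 112 + 33 + x = 180.
x = 180 - 145 = 35 degrees.

35 degrees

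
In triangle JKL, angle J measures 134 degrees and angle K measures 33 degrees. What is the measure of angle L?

By the triangle angle sum property, the three interior angles of any triangle add up to 180°.
We know angle J = 134° and angle K = 33°, so their sum is 167°.
Therefore angle L = 180° - 167° = 13°.

13 degrees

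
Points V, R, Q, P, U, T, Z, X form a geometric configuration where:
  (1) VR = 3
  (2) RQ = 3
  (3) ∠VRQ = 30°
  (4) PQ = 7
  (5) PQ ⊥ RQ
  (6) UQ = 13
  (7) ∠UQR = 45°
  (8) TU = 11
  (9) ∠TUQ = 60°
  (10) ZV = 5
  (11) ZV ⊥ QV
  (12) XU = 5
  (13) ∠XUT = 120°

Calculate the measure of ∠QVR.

Step 1: By the law of cosines on triangle VRQ: VQ² = 3² + 3² − 2·3·3·cos(30°) = 2.41, so VQ ≈ 1.55.
Step 2: By the inverse law of cosines on triangle QVR: cos(∠QVR) = (1.55² + 3² − 3²) / (2·1.55·3) = 2.41/9.32 = 0.2588, so ∠QVR = 75°.

Therefore, the measure of angle ∠QVR = 75°.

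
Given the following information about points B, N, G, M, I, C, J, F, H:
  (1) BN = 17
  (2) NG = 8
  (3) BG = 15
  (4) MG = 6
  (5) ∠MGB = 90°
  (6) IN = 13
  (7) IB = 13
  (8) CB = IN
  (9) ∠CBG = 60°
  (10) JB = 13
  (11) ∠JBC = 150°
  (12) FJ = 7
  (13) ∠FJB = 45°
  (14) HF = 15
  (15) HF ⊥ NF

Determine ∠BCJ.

From the given relations: CB = IN = 13.
Step 1: By the law of cosines on triangle CBJ: CJ² = 13² + 13² − 2·13·13·cos(150°) = 630.72, so CJ ≈ 25.11.
Step 2: By the inverse law of cosines on triangle BCJ: cos(∠BCJ) = (13² + 25.11² − 13²) / (2·13·25.11) = 630.72/652.97 = 0.9659, so ∠BCJ = 15°.

Therefore, the measure of angle ∠BCJ = 15°.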